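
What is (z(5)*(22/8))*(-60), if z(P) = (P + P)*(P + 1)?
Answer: -9900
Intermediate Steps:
z(P) = 2*P*(1 + P) (z(P) = (2*P)*(1 + P) = 2*P*(1 + P))
(z(5)*(22/8))*(-60) = ((2*5*(1 + 5))*(22/8))*(-60) = ((2*5*6)*(22*(1/8)))*(-60) = (60*(11/4))*(-60) = 165*(-60) = -9900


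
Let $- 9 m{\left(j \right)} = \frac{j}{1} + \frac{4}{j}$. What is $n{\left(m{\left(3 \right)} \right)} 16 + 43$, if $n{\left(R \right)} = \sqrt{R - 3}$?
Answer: $43 + \frac{16 i \sqrt{282}}{9} \approx 43.0 + 29.854 i$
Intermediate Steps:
$m{\left(j \right)} = - \frac{4}{9 j} - \frac{j}{9}$ ($m{\left(j \right)} = - \frac{\frac{j}{1} + \frac{4}{j}}{9} = - \frac{j 1 + \frac{4}{j}}{9} = - \frac{j + \frac{4}{j}}{9} = - \frac{4}{9 j} - \frac{j}{9}$)
$n{\left(R \right)} = \sqrt{-3 + R}$
$n{\left(m{\left(3 \right)} \right)} 16 + 43 = \sqrt{-3 + \frac{-4 - 3^{2}}{9 \cdot 3}} \cdot 16 + 43 = \sqrt{-3 + \frac{1}{9} \cdot \frac{1}{3} \left(-4 - 9\right)} 16 + 43 = \sqrt{-3 + \frac{1}{9} \cdot \frac{1}{3} \left(-13\right)} 16 + 43 = \sqrt{-3 - \frac{13}{27}} \cdot 16 + 43 = \sqrt{- \frac{94}{27}} \cdot 16 + 43 = \frac{i \sqrt{282}}{9} \cdot 16 + 43 = \frac{16 i \sqrt{282}}{9} + 43 = 43 + \frac{16 i \sqrt{282}}{9}$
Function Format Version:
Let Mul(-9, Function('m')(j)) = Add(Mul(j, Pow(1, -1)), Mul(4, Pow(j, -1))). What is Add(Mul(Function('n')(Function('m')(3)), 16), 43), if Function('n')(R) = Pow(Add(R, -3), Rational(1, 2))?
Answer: Add(43, Mul(Rational(16, 9), I, Pow(282, Rational(1, 2)))) ≈ Add(43.000, Mul(29.854, I))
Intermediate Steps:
Function('m')(j) = Add(Mul(Rational(-4, 9), Pow(j, -1)), Mul(Rational(-1, 9), j)) (Function('m')(j) = Mul(Rational(-1, 9), Add(Mul(j, Pow(1, -1)), Mul(4, Pow(j, -1)))) = Mul(Rational(-1, 9), Add(Mul(j, 1), Mul(4, Pow(j, -1)))) = Mul(Rational(-1, 9), Add(j, Mul(4, Pow(j, -1)))) = Add(Mul(Rational(-4, 9), Pow(j, -1)), Mul(Rational(-1, 9), j)))
Function('n')(R) = Pow(Add(-3, R), Rational(1, 2))
Add(Mul(Function('n')(Function('m')(3)), 16), 43) = Add(Mul(Pow(Add(-3, Mul(Rational(1, 9), Pow(3, -1), Add(-4, Mul(-1, Pow(3, 2))))), Rational(1, 2)), 16), 43) = Add(Mul(Pow(Add(-3, Mul(Rational(1, 9), Rational(1, 3), Add(-4, Mul(-1, 9)))), Rational(1, 2)), 16), 43) = Add(Mul(Pow(Add(-3, Mul(Rational(1, 9), Rational(1, 3), Add(-4, -9))), Rational(1, 2)), 16), 43) = Add(Mul(Pow(Add(-3, Mul(Rational(1, 9), Rational(1, 3), -13)), Rational(1, 2)), 16), 43) = Add(Mul(Pow(Add(-3, Rational(-13, 27)), Rational(1, 2)), 16), 43) = Add(Mul(Pow(Rational(-94, 27), Rational(1, 2)), 16), 43) = Add(Mul(Mul(Rational(1, 9), I, Pow(282, Rational(1, 2))), 16), 43) = Add(Mul(Rational(16, 9), I, Pow(282, Rational(1, 2))), 43) = Add(43, Mul(Rational(16, 9), I, Pow(282, Rational(1, 2))))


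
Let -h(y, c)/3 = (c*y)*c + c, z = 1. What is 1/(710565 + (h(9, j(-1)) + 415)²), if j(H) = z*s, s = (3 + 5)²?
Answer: 1/12182026726 ≈ 8.2088e-11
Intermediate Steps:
s = 64 (s = 8² = 64)
j(H) = 64 (j(H) = 1*64 = 64)
h(y, c) = -3*c - 3*y*c² (h(y, c) = -3*((c*y)*c + c) = -3*(y*c² + c) = -3*(c + y*c²) = -3*c - 3*y*c²)
1/(710565 + (h(9, j(-1)) + 415)²) = 1/(710565 + (-3*64*(1 + 64*9) + 415)²) = 1/(710565 + (-3*64*(1 + 576) + 415)²) = 1/(710565 + (-3*64*577 + 415)²) = 1/(710565 + (-110784 + 415)²) = 1/(710565 + (-110369)²) = 1/(710565 + 12181316161) = 1/12182026726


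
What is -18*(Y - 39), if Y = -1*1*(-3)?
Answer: 648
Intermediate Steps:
Y = 3 (Y = -1*(-3) = 3)
-18*(Y - 39) = -18*(3 - 39) = -18*(-36) = 648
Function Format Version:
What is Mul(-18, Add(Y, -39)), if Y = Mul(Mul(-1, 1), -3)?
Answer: 648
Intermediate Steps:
Y = 3 (Y = Mul(-1, -3) = 3)
Mul(-18, Add(Y, -39)) = Mul(-18, Add(3, -39)) = Mul(-18, -36) = 648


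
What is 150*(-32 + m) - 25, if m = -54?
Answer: -12925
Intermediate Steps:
150*(-32 + m) - 25 = 150*(-32 - 54) - 25 = 150*(-86) - 25 = -12900 - 25 = -12925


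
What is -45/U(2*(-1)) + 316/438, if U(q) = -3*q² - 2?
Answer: 12067/3066 ≈ 3.9357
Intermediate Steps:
U(q) = -2 - 3*q²
-45/U(2*(-1)) + 316/438 = -45/(-2 - 3*(2*(-1))²) + 316/438 = -45/(-2 - 3*(-2)²) + 316*(1/438) = -45/(-2 - 3*4) + 158/219 = -45/(-2 - 12) + 158/219 = -45/(-14) + 158/219 = -45*(-1/14) + 158/219 = 45/14 + 158/219 = 12067/3066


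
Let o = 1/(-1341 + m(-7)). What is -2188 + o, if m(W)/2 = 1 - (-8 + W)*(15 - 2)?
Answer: -2076413/949 ≈ -2188.0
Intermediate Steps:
m(W) = 210 - 26*W (m(W) = 2*(1 - (-8 + W)*(15 - 2)) = 2*(1 - (-8 + W)*13) = 2*(1 - (-104 + 13*W)) = 2*(1 + (104 - 13*W)) = 2*(105 - 13*W) = 210 - 26*W)
o = -1/949 (o = 1/(-1341 + (210 - 26*(-7))) = 1/(-1341 + (210 + 182)) = 1/(-1341 + 392) = 1/(-949) = -1/949 ≈ -0.0010537)
-2188 + o = -2188 - 1/949 = -2076413/949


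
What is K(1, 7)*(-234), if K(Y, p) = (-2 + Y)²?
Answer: -234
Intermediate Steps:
K(1, 7)*(-234) = (-2 + 1)²*(-234) = (-1)²*(-234) = 1*(-234) = -234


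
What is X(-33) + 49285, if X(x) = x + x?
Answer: 49219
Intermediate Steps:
X(x) = 2*x
X(-33) + 49285 = 2*(-33) + 49285 = -66 + 49285 = 49219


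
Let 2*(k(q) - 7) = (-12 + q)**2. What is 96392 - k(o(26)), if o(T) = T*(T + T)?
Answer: -801415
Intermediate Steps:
o(T) = 2*T**2 (o(T) = T*(2*T) = 2*T**2)
k(q) = 7 + (-12 + q)**2/2
96392 - k(o(26)) = 96392 - (7 + (-12 + 2*26**2)**2/2) = 96392 - (7 + (-12 + 2*676)**2/2) = 96392 - (7 + (-12 + 1352)**2/2) = 96392 - (7 + (1/2)*1340**2) = 96392 - (7 + (1/2)*1795600) = 96392 - (7 + 897800) = 96392 - 1*897807 = 96392 - 897807 = -801415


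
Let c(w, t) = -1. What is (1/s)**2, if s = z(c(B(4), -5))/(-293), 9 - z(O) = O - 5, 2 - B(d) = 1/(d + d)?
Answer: 85849/225 ≈ 381.55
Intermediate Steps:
B(d) = 2 - 1/(2*d) (B(d) = 2 - 1/(d + d) = 2 - 1/(2*d))
z(O) = 14 - O (z(O) = 9 - (O - 5) = 9 - (-5 + O) = 9 + (5 - O) = 14 - O)
s = -15/293 (s = (14 - 1*(-1))/(-293) = (14 + 1)*(-1/293) = 15*(-1/293) = -15/293 ≈ -0.051195)
(1/s)**2 = (1/(-15/293))**2 = (-293/15)**2 = 85849/225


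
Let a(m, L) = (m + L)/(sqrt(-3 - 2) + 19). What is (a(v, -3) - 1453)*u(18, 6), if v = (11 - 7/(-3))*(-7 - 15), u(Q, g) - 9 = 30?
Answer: -20959705/366 + 11557*I*sqrt(5)/366 ≈ -57267.0 + 70.607*I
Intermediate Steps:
u(Q, g) = 39 (u(Q, g) = 9 + 30 = 39)
v = -880/3 (v = (11 - 7*(-1/3))*(-22) = (11 + 7/3)*(-22) = (40/3)*(-22) = -880/3 ≈ -293.33)
a(m, L) = (L + m)/(19 + I*sqrt(5)) (a(m, L) = (L + m)/(sqrt(-5) + 19) = (L + m)/(I*sqrt(5) + 19) = (L + m)/(19 + I*sqrt(5)))
(a(v, -3) - 1453)*u(18, 6) = (((19/366)*(-3) + (19/366)*(-880/3) - 1/366*I*(-3)*sqrt(5) - 1/366*I*(-880/3)*sqrt(5)) - 1453)*39 = ((-19/122 - 8360/549 + I*sqrt(5)/122 + 440*I*sqrt(5)/549) - 1453)*39 = ((-16891/1098 + 889*I*sqrt(5)/1098) - 1453)*39 = (-1612285/1098 + 889*I*sqrt(5)/1098)*39 = -20959705/366 + 11557*I*sqrt(5)/366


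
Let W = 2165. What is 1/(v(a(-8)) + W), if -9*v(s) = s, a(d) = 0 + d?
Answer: 9/19493 ≈ 0.00046170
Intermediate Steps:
a(d) = d
v(s) = -s/9
1/(v(a(-8)) + W) = 1/(-⅑*(-8) + 2165) = 1/(8/9 + 2165) = 1/(19493/9) = 9/19493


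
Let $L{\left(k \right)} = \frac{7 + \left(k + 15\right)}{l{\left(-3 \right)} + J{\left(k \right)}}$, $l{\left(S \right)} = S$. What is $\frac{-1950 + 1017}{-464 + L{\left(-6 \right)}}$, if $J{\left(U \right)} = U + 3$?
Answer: $\frac{2799}{1400} \approx 1.9993$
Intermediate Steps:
$J{\left(U \right)} = 3 + U$
$L{\left(k \right)} = \frac{22 + k}{k}$ ($L{\left(k \right)} = \frac{7 + \left(k + 15\right)}{-3 + \left(3 + k\right)} = \frac{7 + \left(15 + k\right)}{k} = \frac{22 + k}{k}$)
$\frac{-1950 + 1017}{-464 + L{\left(-6 \right)}} = \frac{-1950 + 1017}{-464 + \frac{22 - 6}{-6}} = - \frac{933}{-464 - \frac{8}{3}} = - \frac{933}{- \frac{1400}{3}} = \left(-933\right) \left(- \frac{3}{1400}\right) = \frac{2799}{1400}$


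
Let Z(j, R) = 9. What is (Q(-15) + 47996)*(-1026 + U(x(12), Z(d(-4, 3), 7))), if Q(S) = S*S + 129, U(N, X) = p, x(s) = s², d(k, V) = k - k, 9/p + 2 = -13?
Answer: -49636110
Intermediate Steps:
p = -⅗ (p = 9/(-2 - 13) = 9/(-15) = 9*(-1/15) = -⅗ ≈ -0.60000)
d(k, V) = 0
U(N, X) = -⅗
Q(S) = 129 + S² (Q(S) = S² + 129 = 129 + S²)
(Q(-15) + 47996)*(-1026 + U(x(12), Z(d(-4, 3), 7))) = ((129 + (-15)²) + 47996)*(-1026 - ⅗) = ((129 + 225) + 47996)*(-5133/5) = (354 + 47996)*(-5133/5) = 48350*(-5133/5) = -49636110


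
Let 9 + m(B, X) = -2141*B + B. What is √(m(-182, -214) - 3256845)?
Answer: I*√2867374 ≈ 1693.3*I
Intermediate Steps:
m(B, X) = -9 - 2140*B (m(B, X) = -9 + (-2141*B + B) = -9 - 2140*B)
√(m(-182, -214) - 3256845) = √((-9 - 2140*(-182)) - 3256845) = √((-9 + 389480) - 3256845) = √(389471 - 3256845) = √(-2867374) = I*√2867374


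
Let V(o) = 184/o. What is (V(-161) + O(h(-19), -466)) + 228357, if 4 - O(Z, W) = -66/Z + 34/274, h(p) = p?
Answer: 4160879402/18221 ≈ 2.2836e+5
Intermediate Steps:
O(Z, W) = 531/137 + 66/Z (O(Z, W) = 4 - (-66/Z + 34/274) = 4 - (-66/Z + 34*(1/274)) = 4 - (-66/Z + 17/137) = 4 - (17/137 - 66/Z) = 4 + (-17/137 + 66/Z) = 531/137 + 66/Z)
(V(-161) + O(h(-19), -466)) + 228357 = (184/(-161) + (531/137 + 66/(-19))) + 228357 = (184*(-1/161) + (531/137 + 66*(-1/19))) + 228357 = (-8/7 + (531/137 - 66/19)) + 228357 = (-8/7 + 1047/2603) + 228357 = -13495/18221 + 228357 = 4160879402/18221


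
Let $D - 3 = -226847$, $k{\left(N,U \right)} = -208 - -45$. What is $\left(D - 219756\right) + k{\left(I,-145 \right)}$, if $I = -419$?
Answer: $-446763$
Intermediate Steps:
$k{\left(N,U \right)} = -163$ ($k{\left(N,U \right)} = -208 + 45 = -163$)
$D = -226844$ ($D = 3 - 226847 = -226844$)
$\left(D - 219756\right) + k{\left(I,-145 \right)} = \left(-226844 - 219756\right) - 163 = -446600 - 163 = -446763$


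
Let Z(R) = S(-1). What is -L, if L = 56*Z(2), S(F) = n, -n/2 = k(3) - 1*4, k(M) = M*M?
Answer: 560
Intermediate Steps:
k(M) = M**2
n = -10 (n = -2*(3**2 - 1*4) = -2*(9 - 4) = -2*5 = -10)
S(F) = -10
Z(R) = -10
L = -560 (L = 56*(-10) = -560)
-L = -1*(-560) = 560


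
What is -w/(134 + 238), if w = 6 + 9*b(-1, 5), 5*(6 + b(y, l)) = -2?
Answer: 43/310 ≈ 0.13871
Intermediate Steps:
b(y, l) = -32/5 (b(y, l) = -6 + (⅕)*(-2) = -6 - ⅖ = -32/5)
w = -258/5 (w = 6 + 9*(-32/5) = 6 - 288/5 = -258/5 ≈ -51.600)
-w/(134 + 238) = -(-258)/(5*(134 + 238)) = -(-258)/(5*372) = -1*(-43/310) = 43/310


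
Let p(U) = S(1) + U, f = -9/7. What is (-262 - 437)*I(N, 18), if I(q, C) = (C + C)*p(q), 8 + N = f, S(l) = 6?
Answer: 578772/7 ≈ 82682.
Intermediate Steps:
f = -9/7 (f = -9*⅐ = -9/7 ≈ -1.2857)
N = -65/7 (N = -8 - 9/7 = -65/7 ≈ -9.2857)
p(U) = 6 + U
I(q, C) = 2*C*(6 + q) (I(q, C) = (C + C)*(6 + q) = (2*C)*(6 + q) = 2*C*(6 + q))
(-262 - 437)*I(N, 18) = (-262 - 437)*(2*18*(6 - 65/7)) = -1398*18*(-23)/7 = -699*(-828/7) = 578772/7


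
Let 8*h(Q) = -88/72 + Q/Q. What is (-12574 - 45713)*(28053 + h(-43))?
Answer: -19621483103/12 ≈ -1.6351e+9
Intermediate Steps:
h(Q) = -1/36 (h(Q) = (-88/72 + Q/Q)/8 = (-88*1/72 + 1)/8 = (-11/9 + 1)/8 = (1/8)*(-2/9) = -1/36)
(-12574 - 45713)*(28053 + h(-43)) = (-12574 - 45713)*(28053 - 1/36) = -58287*1009907/36 = -19621483103/12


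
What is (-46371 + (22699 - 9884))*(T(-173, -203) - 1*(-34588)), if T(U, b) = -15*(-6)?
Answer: -1163654968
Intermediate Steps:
T(U, b) = 90
(-46371 + (22699 - 9884))*(T(-173, -203) - 1*(-34588)) = (-46371 + (22699 - 9884))*(90 - 1*(-34588)) = (-46371 + 12815)*(90 + 34588) = -33556*34678 = -1163654968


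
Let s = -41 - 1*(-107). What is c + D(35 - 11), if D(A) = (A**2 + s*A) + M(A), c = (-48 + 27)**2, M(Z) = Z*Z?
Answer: 3177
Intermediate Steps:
s = 66 (s = -41 + 107 = 66)
M(Z) = Z**2
c = 441 (c = (-21)**2 = 441)
D(A) = 2*A**2 + 66*A (D(A) = (A**2 + 66*A) + A**2 = 2*A**2 + 66*A)
c + D(35 - 11) = 441 + 2*(35 - 11)*(33 + (35 - 11)) = 441 + 2*24*(33 + 24) = 441 + 2*24*57 = 441 + 2736 = 3177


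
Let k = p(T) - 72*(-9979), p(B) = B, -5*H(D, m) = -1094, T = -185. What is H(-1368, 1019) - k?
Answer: -3590421/5 ≈ -7.1808e+5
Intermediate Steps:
H(D, m) = 1094/5 (H(D, m) = -⅕*(-1094) = 1094/5)
k = 718303 (k = -185 - 72*(-9979) = -185 - 1*(-718488) = -185 + 718488 = 718303)
H(-1368, 1019) - k = 1094/5 - 1*718303 = 1094/5 - 718303 = -3590421/5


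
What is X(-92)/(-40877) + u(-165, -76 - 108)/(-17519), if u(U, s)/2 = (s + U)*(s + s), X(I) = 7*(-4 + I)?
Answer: -10488056960/716124163 ≈ -14.646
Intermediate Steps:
X(I) = -28 + 7*I
u(U, s) = 4*s*(U + s) (u(U, s) = 2*((s + U)*(s + s)) = 2*((U + s)*(2*s)) = 2*(2*s*(U + s)) = 4*s*(U + s))
X(-92)/(-40877) + u(-165, -76 - 108)/(-17519) = (-28 + 7*(-92))/(-40877) + (4*(-76 - 108)*(-165 + (-76 - 108)))/(-17519) = (-28 - 644)*(-1/40877) + (4*(-184)*(-165 - 184))*(-1/17519) = -672*(-1/40877) + (4*(-184)*(-349))*(-1/17519) = 672/40877 + 256864*(-1/17519) = 672/40877 - 256864/17519 = -10488056960/716124163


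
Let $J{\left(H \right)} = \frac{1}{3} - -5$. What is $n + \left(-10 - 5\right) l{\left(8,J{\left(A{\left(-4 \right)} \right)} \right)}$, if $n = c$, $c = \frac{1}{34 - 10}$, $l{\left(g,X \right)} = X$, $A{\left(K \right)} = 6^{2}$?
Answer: $- \frac{1919}{24} \approx -79.958$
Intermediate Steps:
$A{\left(K \right)} = 36$
$J{\left(H \right)} = \frac{16}{3}$ ($J{\left(H \right)} = \frac{1}{3} + 5 = \frac{16}{3}$)
$c = \frac{1}{24} \approx 0.041667$
$n = \frac{1}{24} \approx 0.041667$
$n + \left(-10 - 5\right) l{\left(8,J{\left(A{\left(-4 \right)} \right)} \right)} = \frac{1}{24} + \left(-10 - 5\right) \frac{16}{3} = \frac{1}{24} - 80 = - \frac{1919}{24}$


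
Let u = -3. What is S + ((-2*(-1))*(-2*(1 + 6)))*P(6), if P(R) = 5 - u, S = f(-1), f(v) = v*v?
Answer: -223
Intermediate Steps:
f(v) = v²
S = 1 (S = (-1)² = 1)
P(R) = 8 (P(R) = 5 - 1*(-3) = 5 + 3 = 8)
S + ((-2*(-1))*(-2*(1 + 6)))*P(6) = 1 + ((-2*(-1))*(-2*(1 + 6)))*8 = 1 + (2*(-2*7))*8 = 1 + (2*(-14))*8 = 1 - 28*8 = 1 - 224 = -223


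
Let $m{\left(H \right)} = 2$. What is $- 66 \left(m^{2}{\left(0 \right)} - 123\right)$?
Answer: $7854$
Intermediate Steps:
$- 66 \left(m^{2}{\left(0 \right)} - 123\right) = - 66 \left(2^{2} - 123\right) = - 66 \left(4 - 123\right) = \left(-66\right) \left(-119\right) = 7854$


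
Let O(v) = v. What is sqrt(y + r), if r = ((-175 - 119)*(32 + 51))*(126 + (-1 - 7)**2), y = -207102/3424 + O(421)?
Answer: I*sqrt(849244593413)/428 ≈ 2153.1*I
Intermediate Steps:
y = 617201/1712 (y = -207102/3424 + 421 = -207102*1/3424 + 421 = -103551/1712 + 421 = 617201/1712 ≈ 360.51)
r = -4636380 (r = (-294*83)*(126 + (-8)**2) = -24402*(126 + 64) = -24402*190 = -4636380)
sqrt(y + r) = sqrt(617201/1712 - 4636380) = sqrt(-7936865359/1712) = I*sqrt(849244593413)/428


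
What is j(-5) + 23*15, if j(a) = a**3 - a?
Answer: 225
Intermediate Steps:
j(-5) + 23*15 = ((-5)**3 - 1*(-5)) + 23*15 = (-125 + 5) + 345 = -120 + 345 = 225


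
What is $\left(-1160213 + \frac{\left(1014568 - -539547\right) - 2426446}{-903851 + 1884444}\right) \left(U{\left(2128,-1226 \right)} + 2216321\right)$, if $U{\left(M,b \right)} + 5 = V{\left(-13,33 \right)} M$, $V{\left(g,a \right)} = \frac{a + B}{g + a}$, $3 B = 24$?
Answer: $- \frac{2526460527445285376}{980593} \approx -2.5765 \cdot 10^{12}$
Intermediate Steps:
$B = 8$ ($B = \frac{1}{3} \cdot 24 = 8$)
$V{\left(g,a \right)} = \frac{8 + a}{a + g}$ ($V{\left(g,a \right)} = \frac{a + 8}{g + a} = \frac{8 + a}{a + g}$)
$U{\left(M,b \right)} = -5 + \frac{41 M}{20}$ ($U{\left(M,b \right)} = -5 + \frac{8 + 33}{33 - 13} M = -5 + \frac{1}{20} \cdot 41 M = -5 + \frac{41 M}{20}$)
$\left(-1160213 + \frac{\left(1014568 - -539547\right) - 2426446}{-903851 + 1884444}\right) \left(U{\left(2128,-1226 \right)} + 2216321\right) = \left(-1160213 + \frac{\left(1014568 - -539547\right) - 2426446}{-903851 + 1884444}\right) \left(\left(-5 + \frac{41}{20} \cdot 2128\right) + 2216321\right) = \left(-1160213 + \frac{\left(1014568 + 539547\right) - 2426446}{980593}\right) \left(\left(-5 + \frac{21812}{5}\right) + 2216321\right) = \left(-1160213 + \left(1554115 - 2426446\right) \frac{1}{980593}\right) \left(\frac{21787}{5} + 2216321\right) = \left(-1160213 - \frac{872331}{980593}\right) \frac{11103392}{5} = \left(- \frac{1137697618640}{980593}\right) \frac{11103392}{5} = - \frac{2526460527445285376}{980593}$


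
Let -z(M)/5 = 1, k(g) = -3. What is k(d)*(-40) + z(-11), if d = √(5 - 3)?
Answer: 115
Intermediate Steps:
d = √2 ≈ 1.4142
z(M) = -5 (z(M) = -5*1 = -5)
k(d)*(-40) + z(-11) = -3*(-40) - 5 = 120 - 5 = 115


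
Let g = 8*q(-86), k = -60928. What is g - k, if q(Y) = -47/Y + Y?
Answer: 2590508/43 ≈ 60244.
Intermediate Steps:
q(Y) = Y - 47/Y
g = -29396/43 (g = 8*(-86 - 47/(-86)) = 8*(-86 - 47*(-1/86)) = 8*(-86 + 47/86) = 8*(-7349/86) = -29396/43 ≈ -683.63)
g - k = -29396/43 - 1*(-60928) = -29396/43 + 60928 = 2590508/43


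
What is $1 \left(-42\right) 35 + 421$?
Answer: $-1049$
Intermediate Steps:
$1 \left(-42\right) 35 + 421 = \left(-42\right) 35 + 421 = -1470 + 421 = -1049$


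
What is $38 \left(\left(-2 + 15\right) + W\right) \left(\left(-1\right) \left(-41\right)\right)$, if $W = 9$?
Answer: $34276$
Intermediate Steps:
$38 \left(\left(-2 + 15\right) + W\right) \left(\left(-1\right) \left(-41\right)\right) = 38 \left(\left(-2 + 15\right) + 9\right) \left(\left(-1\right) \left(-41\right)\right) = 38 \left(13 + 9\right) 41 = 38 \cdot 22 \cdot 41 = 836 \cdot 41 = 34276$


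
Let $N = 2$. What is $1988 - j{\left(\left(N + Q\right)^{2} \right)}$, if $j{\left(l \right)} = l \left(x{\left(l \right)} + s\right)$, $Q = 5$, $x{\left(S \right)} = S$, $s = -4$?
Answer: $-217$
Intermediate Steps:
$j{\left(l \right)} = l \left(-4 + l\right)$ ($j{\left(l \right)} = l \left(l - 4\right) = l \left(-4 + l\right)$)
$1988 - j{\left(\left(N + Q\right)^{2} \right)} = 1988 - \left(2 + 5\right)^{2} \left(-4 + \left(2 + 5\right)^{2}\right) = 1988 - 7^{2} \left(-4 + 7^{2}\right) = 1988 - 49 \left(-4 + 49\right) = 1988 - 49 \cdot 45 = 1988 - 2205 = -217$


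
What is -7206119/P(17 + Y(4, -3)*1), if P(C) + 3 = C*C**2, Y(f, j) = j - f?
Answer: -7206119/997 ≈ -7227.8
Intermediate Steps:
P(C) = -3 + C**3 (P(C) = -3 + C*C**2 = -3 + C**3)
-7206119/P(17 + Y(4, -3)*1) = -7206119/(-3 + (17 + (-3 - 1*4)*1)**3) = -7206119/(-3 + (17 + (-3 - 4)*1)**3) = -7206119/(-3 + (17 - 7*1)**3) = -7206119/(-3 + (17 - 7)**3) = -7206119/(-3 + 10**3) = -7206119/(-3 + 1000) = -7206119/997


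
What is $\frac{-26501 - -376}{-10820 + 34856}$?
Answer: $- \frac{26125}{24036} \approx -1.0869$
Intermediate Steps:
$\frac{-26501 - -376}{-10820 + 34856} = \frac{-26501 + 376}{24036} = \left(-26125\right) \frac{1}{24036} = - \frac{26125}{24036}$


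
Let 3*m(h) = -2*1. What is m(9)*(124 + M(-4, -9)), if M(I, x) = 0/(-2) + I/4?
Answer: -82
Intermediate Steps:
M(I, x) = I/4 (M(I, x) = 0*(-1/2) + I*(1/4) = 0 + I/4 = I/4)
m(h) = -2/3 (m(h) = (-2*1)/3 = (1/3)*(-2) = -2/3)
m(9)*(124 + M(-4, -9)) = -2*(124 + (1/4)*(-4))/3 = -2*(124 - 1)/3 = -2/3*123 = -82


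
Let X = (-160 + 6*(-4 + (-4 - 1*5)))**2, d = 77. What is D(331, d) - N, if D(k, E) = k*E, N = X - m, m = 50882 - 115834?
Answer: -96109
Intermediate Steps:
m = -64952
X = 56644 (X = (-160 + 6*(-4 + (-4 - 5)))**2 = (-160 + 6*(-4 - 9))**2 = (-160 + 6*(-13))**2 = (-160 - 78)**2 = (-238)**2 = 56644)
N = 121596 (N = 56644 - 1*(-64952) = 56644 + 64952 = 121596)
D(k, E) = E*k
D(331, d) - N = 77*331 - 1*121596 = 25487 - 121596 = -96109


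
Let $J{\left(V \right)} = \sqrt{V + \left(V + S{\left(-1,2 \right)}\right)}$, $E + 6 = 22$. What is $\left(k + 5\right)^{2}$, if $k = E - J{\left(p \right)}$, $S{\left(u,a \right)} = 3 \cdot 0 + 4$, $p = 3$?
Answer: $\left(21 - \sqrt{10}\right)^{2} \approx 318.18$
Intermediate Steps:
$E = 16$ ($E = -6 + 22 = 16$)
$S{\left(u,a \right)} = 4$ ($S{\left(u,a \right)} = 0 + 4 = 4$)
$J{\left(V \right)} = \sqrt{4 + 2 V}$ ($J{\left(V \right)} = \sqrt{V + \left(V + 4\right)} = \sqrt{V + \left(4 + V\right)} = \sqrt{4 + 2 V}$)
$k = 16 - \sqrt{10}$ ($k = 16 - \sqrt{4 + 2 \cdot 3} = 16 - \sqrt{4 + 6} = 16 - \sqrt{10} \approx 12.838$)
$\left(k + 5\right)^{2} = \left(\left(16 - \sqrt{10}\right) + 5\right)^{2} = \left(21 - \sqrt{10}\right)^{2}$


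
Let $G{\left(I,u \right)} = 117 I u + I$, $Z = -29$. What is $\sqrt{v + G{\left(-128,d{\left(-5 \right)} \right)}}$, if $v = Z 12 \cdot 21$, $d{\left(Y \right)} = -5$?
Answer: $2 \sqrt{16861} \approx 259.7$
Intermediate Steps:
$G{\left(I,u \right)} = I + 117 I u$ ($G{\left(I,u \right)} = 117 I u + I = I + 117 I u$)
$v = -7308$ ($v = \left(-29\right) 12 \cdot 21 = \left(-348\right) 21 = -7308$)
$\sqrt{v + G{\left(-128,d{\left(-5 \right)} \right)}} = \sqrt{-7308 - 128 \left(1 + 117 \left(-5\right)\right)} = \sqrt{-7308 - 128 \left(1 - 585\right)} = \sqrt{-7308 - -74752} = \sqrt{-7308 + 74752} = \sqrt{67444} = 2 \sqrt{16861}$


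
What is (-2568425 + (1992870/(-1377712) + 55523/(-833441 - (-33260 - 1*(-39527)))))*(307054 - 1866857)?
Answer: 82762881065465527383843/20658496216 ≈ 4.0062e+12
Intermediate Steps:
(-2568425 + (1992870/(-1377712) + 55523/(-833441 - (-33260 - 1*(-39527)))))*(307054 - 1866857) = (-2568425 + (1992870*(-1/1377712) + 55523/(-833441 - (-33260 + 39527))))*(-1559803) = (-2568425 + (-996435/688856 + 55523/(-833441 - 1*6267)))*(-1559803) = (-2568425 + (-996435/688856 + 55523/(-833441 - 6267)))*(-1559803) = (-2568425 + (-996435/688856 + 55523/(-839708)))*(-1559803) = (-2568425 + (-996435/688856 + 55523*(-1/839708)))*(-1559803) = (-2568425 + (-996435/688856 - 55523/839708))*(-1559803) = (-2568425 - 218740448167/144609473512)*(-1559803) = -371418805745506767/144609473512*(-1559803) = 82762881065465527383843/20658496216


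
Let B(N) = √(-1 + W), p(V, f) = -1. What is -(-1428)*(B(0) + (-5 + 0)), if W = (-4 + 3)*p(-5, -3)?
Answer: -7140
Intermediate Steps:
W = 1 (W = (-4 + 3)*(-1) = -1*(-1) = 1)
B(N) = 0 (B(N) = √(-1 + 1) = √0 = 0)
-(-1428)*(B(0) + (-5 + 0)) = -(-1428)*(0 + (-5 + 0)) = -(-1428)*(0 - 5) = -(-1428)*(-5) = -357*20 = -7140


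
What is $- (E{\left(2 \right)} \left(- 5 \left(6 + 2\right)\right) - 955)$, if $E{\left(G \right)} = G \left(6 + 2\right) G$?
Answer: $2235$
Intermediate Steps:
$E{\left(G \right)} = 8 G^{2}$ ($E{\left(G \right)} = G 8 G = 8 G^{2}$)
$- (E{\left(2 \right)} \left(- 5 \left(6 + 2\right)\right) - 955) = - (8 \cdot 2^{2} \left(- 5 \left(6 + 2\right)\right) - 955) = - (8 \cdot 4 \left(\left(-5\right) 8\right) - 955) = - (32 \left(-40\right) - 955) = - (-1280 - 955) = \left(-1\right) \left(-2235\right) = 2235$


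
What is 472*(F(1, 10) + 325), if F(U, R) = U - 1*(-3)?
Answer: 155288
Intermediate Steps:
F(U, R) = 3 + U (F(U, R) = U + 3 = 3 + U)
472*(F(1, 10) + 325) = 472*((3 + 1) + 325) = 472*(4 + 325) = 472*329 = 155288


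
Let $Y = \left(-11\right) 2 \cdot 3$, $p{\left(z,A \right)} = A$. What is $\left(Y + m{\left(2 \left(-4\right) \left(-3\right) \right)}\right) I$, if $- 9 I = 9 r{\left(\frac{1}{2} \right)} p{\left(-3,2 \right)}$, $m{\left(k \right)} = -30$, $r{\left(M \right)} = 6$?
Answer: $1152$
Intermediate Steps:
$Y = -66$ ($Y = \left(-22\right) 3 = -66$)
$I = -12$ ($I = - \frac{9 \cdot 6 \cdot 2}{9} = - \frac{54 \cdot 2}{9} = \left(- \frac{1}{9}\right) 108 = -12$)
$\left(Y + m{\left(2 \left(-4\right) \left(-3\right) \right)}\right) I = \left(-66 - 30\right) \left(-12\right) = \left(-96\right) \left(-12\right) = 1152$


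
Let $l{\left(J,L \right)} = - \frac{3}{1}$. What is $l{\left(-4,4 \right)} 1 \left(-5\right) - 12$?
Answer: $3$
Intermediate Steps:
$l{\left(J,L \right)} = -3$ ($l{\left(J,L \right)} = \left(-3\right) 1 = -3$)
$l{\left(-4,4 \right)} 1 \left(-5\right) - 12 = - 3 \cdot 1 \left(-5\right) - 12 = \left(-3\right) \left(-5\right) - 12 = 15 - 12 = 3$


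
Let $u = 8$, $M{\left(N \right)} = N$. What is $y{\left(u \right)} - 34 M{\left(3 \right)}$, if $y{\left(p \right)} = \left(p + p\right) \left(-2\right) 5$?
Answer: $-262$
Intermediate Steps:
$y{\left(p \right)} = - 20 p$ ($y{\left(p \right)} = 2 p \left(-2\right) 5 = - 4 p 5 = - 20 p$)
$y{\left(u \right)} - 34 M{\left(3 \right)} = \left(-20\right) 8 - 102 = -160 - 102 = -262$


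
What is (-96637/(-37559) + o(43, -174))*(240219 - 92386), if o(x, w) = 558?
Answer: 3112558620647/37559 ≈ 8.2871e+7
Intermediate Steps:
(-96637/(-37559) + o(43, -174))*(240219 - 92386) = (-96637/(-37559) + 558)*(240219 - 92386) = (-96637*(-1/37559) + 558)*147833 = (96637/37559 + 558)*147833 = (21054559/37559)*147833 = 3112558620647/37559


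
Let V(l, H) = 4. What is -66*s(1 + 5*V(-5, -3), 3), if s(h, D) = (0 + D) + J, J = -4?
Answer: 66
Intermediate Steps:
s(h, D) = -4 + D (s(h, D) = (0 + D) - 4 = D - 4 = -4 + D)
-66*s(1 + 5*V(-5, -3), 3) = -66*(-4 + 3) = -66*(-1) = 66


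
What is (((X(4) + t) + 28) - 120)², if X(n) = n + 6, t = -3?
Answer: 7225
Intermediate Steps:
X(n) = 6 + n
(((X(4) + t) + 28) - 120)² = ((((6 + 4) - 3) + 28) - 120)² = (((10 - 3) + 28) - 120)² = ((7 + 28) - 120)² = (35 - 120)² = (-85)² = 7225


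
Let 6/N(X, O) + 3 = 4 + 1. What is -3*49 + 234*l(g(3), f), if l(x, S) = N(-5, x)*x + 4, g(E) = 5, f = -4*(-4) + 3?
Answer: 4299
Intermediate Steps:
N(X, O) = 3 (N(X, O) = 6/(-3 + (4 + 1)) = 6/(-3 + 5) = 6/2 = 6*(1/2) = 3)
f = 19 (f = 16 + 3 = 19)
l(x, S) = 4 + 3*x (l(x, S) = 3*x + 4 = 4 + 3*x)
-3*49 + 234*l(g(3), f) = -3*49 + 234*(4 + 3*5) = -147 + 234*(4 + 15) = -147 + 234*19 = -147 + 4446 = 4299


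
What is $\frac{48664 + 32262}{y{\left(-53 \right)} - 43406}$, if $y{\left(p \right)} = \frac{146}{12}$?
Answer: $- \frac{485556}{260363} \approx -1.8649$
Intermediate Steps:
$y{\left(p \right)} = \frac{73}{6}$ ($y{\left(p \right)} = 146 \cdot \frac{1}{12} = \frac{73}{6}$)
$\frac{48664 + 32262}{y{\left(-53 \right)} - 43406} = \frac{48664 + 32262}{\frac{73}{6} - 43406} = \frac{80926}{- \frac{260363}{6}} = 80926 \left(- \frac{6}{260363}\right) = - \frac{485556}{260363}$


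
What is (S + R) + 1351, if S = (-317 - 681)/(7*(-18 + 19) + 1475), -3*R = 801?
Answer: 802745/741 ≈ 1083.3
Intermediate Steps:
R = -267 (R = -1/3*801 = -267)
S = -499/741 (S = -998/(7*1 + 1475) = -998/(7 + 1475) = -998/1482 = -998*1/1482 = -499/741 ≈ -0.67341)
(S + R) + 1351 = (-499/741 - 267) + 1351 = -198346/741 + 1351 = 802745/741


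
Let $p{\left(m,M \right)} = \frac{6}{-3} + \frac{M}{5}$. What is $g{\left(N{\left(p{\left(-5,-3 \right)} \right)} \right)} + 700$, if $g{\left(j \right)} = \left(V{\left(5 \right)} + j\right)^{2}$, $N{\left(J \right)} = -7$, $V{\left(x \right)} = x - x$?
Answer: $749$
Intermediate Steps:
$V{\left(x \right)} = 0$
$p{\left(m,M \right)} = -2 + \frac{M}{5}$ ($p{\left(m,M \right)} = 6 \left(- \frac{1}{3}\right) + M \frac{1}{5} = -2 + \frac{M}{5}$)
$g{\left(j \right)} = j^{2}$ ($g{\left(j \right)} = \left(0 + j\right)^{2} = j^{2}$)
$g{\left(N{\left(p{\left(-5,-3 \right)} \right)} \right)} + 700 = \left(-7\right)^{2} + 700 = 49 + 700 = 749$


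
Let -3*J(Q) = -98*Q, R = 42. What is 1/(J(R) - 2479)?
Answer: -1/1107 ≈ -0.00090334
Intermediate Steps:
J(Q) = 98*Q/3 (J(Q) = -(-98)*Q/3 = 98*Q/3)
1/(J(R) - 2479) = 1/((98/3)*42 - 2479) = 1/(1372 - 2479) = 1/(-1107) = -1/1107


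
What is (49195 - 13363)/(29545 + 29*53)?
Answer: 17916/15541 ≈ 1.1528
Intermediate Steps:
(49195 - 13363)/(29545 + 29*53) = 35832/(29545 + 1537) = 35832/31082 = 35832*(1/31082) = 17916/15541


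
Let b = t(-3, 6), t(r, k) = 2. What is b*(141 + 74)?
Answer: 430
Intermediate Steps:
b = 2
b*(141 + 74) = 2*(141 + 74) = 2*215 = 430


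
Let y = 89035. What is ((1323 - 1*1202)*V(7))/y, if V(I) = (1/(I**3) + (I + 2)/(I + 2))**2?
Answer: 14318656/10474878715 ≈ 0.0013670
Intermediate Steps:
V(I) = (1 + I**(-3))**2 (V(I) = (I**(-3) + (2 + I)/(2 + I))**2 = (I**(-3) + 1)**2 = (1 + I**(-3))**2)
((1323 - 1*1202)*V(7))/y = ((1323 - 1*1202)*(1 + 7**(-6) + 2/7**3))/89035 = ((1323 - 1202)*(1 + 1/117649 + 2*(1/343)))*(1/89035) = (121*(1 + 1/117649 + 2/343))*(1/89035) = (121*(118336/117649))*(1/89035) = (14318656/117649)*(1/89035) = 14318656/10474878715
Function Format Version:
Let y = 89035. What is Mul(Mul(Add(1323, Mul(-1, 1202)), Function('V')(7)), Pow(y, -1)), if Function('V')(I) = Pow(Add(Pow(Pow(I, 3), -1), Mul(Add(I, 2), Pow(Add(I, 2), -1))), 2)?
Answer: Rational(14318656, 10474878715) ≈ 0.0013670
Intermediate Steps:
Function('V')(I) = Pow(Add(1, Pow(I, -3)), 2) (Function('V')(I) = Pow(Add(Pow(I, -3), Mul(Add(2, I), Pow(Add(2, I), -1))), 2) = Pow(Add(Pow(I, -3), 1), 2) = Pow(Add(1, Pow(I, -3)), 2))
Mul(Mul(Add(1323, Mul(-1, 1202)), Function('V')(7)), Pow(y, -1)) = Mul(Mul(Add(1323, Mul(-1, 1202)), Add(1, Pow(7, -6), Mul(2, Pow(7, -3)))), Pow(89035, -1)) = Mul(Mul(Add(1323, -1202), Add(1, Rational(1, 117649), Mul(2, Rational(1, 343)))), Rational(1, 89035)) = Mul(Mul(121, Add(1, Rational(1, 117649), Rational(2, 343))), Rational(1, 89035)) = Mul(Mul(121, Rational(118336, 117649)), Rational(1, 89035)) = Mul(Rational(14318656, 117649), Rational(1, 89035)) = Rational(14318656, 10474878715)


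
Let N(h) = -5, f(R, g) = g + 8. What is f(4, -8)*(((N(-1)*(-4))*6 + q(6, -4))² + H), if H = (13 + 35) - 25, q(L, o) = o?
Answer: 0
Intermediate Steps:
f(R, g) = 8 + g
H = 23 (H = 48 - 25 = 23)
f(4, -8)*(((N(-1)*(-4))*6 + q(6, -4))² + H) = (8 - 8)*((-5*(-4)*6 - 4)² + 23) = 0*((20*6 - 4)² + 23) = 0*((120 - 4)² + 23) = 0*(116² + 23) = 0*(13456 + 23) = 0*13479 = 0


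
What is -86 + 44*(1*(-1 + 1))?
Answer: -86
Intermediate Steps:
-86 + 44*(1*(-1 + 1)) = -86 + 44*(1*0) = -86 + 44*0 = -86 + 0 = -86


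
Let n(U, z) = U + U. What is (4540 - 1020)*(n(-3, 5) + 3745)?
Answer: 13161280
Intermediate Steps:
n(U, z) = 2*U
(4540 - 1020)*(n(-3, 5) + 3745) = (4540 - 1020)*(2*(-3) + 3745) = 3520*(-6 + 3745) = 3520*3739 = 13161280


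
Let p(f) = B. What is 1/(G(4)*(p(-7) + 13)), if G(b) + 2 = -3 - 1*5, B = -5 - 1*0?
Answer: -1/80 ≈ -0.012500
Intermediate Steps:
B = -5 (B = -5 + 0 = -5)
p(f) = -5
G(b) = -10 (G(b) = -2 + (-3 - 1*5) = -2 + (-3 - 5) = -2 - 8 = -10)
1/(G(4)*(p(-7) + 13)) = 1/(-10*(-5 + 13)) = 1/(-10*8) = 1/(-80) = -1/80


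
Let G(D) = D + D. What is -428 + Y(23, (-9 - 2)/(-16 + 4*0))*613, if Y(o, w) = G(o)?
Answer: 27770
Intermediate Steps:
G(D) = 2*D
Y(o, w) = 2*o
-428 + Y(23, (-9 - 2)/(-16 + 4*0))*613 = -428 + (2*23)*613 = -428 + 46*613 = -428 + 28198 = 27770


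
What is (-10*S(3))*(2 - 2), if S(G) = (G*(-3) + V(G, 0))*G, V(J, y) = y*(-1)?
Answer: 0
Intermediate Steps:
V(J, y) = -y
S(G) = -3*G² (S(G) = (G*(-3) - 1*0)*G = (-3*G + 0)*G = (-3*G)*G = -3*G²)
(-10*S(3))*(2 - 2) = (-(-30)*3²)*(2 - 2) = -(-30)*9*0 = -10*(-27)*0 = 270*0 = 0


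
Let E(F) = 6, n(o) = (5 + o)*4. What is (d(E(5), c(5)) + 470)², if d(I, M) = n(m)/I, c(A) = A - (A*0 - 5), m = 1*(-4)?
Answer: 1993744/9 ≈ 2.2153e+5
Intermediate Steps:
m = -4
n(o) = 20 + 4*o
c(A) = 5 + A (c(A) = A - (0 - 5) = A - 1*(-5) = A + 5 = 5 + A)
d(I, M) = 4/I (d(I, M) = (20 + 4*(-4))/I = (20 - 16)/I = 4/I)
(d(E(5), c(5)) + 470)² = (4/6 + 470)² = (4*(⅙) + 470)² = (⅔ + 470)² = (1412/3)² = 1993744/9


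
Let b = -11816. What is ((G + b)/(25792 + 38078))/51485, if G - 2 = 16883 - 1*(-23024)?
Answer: 28093/3288346950 ≈ 8.5432e-6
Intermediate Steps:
G = 39909 (G = 2 + (16883 - 1*(-23024)) = 2 + (16883 + 23024) = 2 + 39907 = 39909)
((G + b)/(25792 + 38078))/51485 = ((39909 - 11816)/(25792 + 38078))/51485 = (28093/63870)*(1/51485) = 28093/3288346950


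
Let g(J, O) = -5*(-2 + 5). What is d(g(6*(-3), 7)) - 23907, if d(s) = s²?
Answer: -23682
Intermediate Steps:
g(J, O) = -15 (g(J, O) = -5*3 = -15)
d(g(6*(-3), 7)) - 23907 = (-15)² - 23907 = 225 - 23907 = -23682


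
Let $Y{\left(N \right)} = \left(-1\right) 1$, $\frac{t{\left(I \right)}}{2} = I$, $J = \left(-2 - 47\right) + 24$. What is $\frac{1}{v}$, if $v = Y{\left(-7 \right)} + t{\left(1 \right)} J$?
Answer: $- \frac{1}{51} \approx -0.019608$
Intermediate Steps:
$J = -25$ ($J = -49 + 24 = -25$)
$t{\left(I \right)} = 2 I$
$Y{\left(N \right)} = -1$
$v = -51$ ($v = -1 + 2 \cdot 1 \left(-25\right) = -1 + 2 \left(-25\right) = -1 - 50 = -51$)
$\frac{1}{v} = \frac{1}{-51} = - \frac{1}{51}$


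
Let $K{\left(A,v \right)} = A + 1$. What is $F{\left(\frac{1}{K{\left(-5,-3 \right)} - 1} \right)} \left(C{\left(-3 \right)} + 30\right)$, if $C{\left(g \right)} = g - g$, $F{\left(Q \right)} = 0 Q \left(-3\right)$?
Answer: $0$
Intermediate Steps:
$K{\left(A,v \right)} = 1 + A$
$F{\left(Q \right)} = 0$ ($F{\left(Q \right)} = 0 \left(-3\right) = 0$)
$C{\left(g \right)} = 0$
$F{\left(\frac{1}{K{\left(-5,-3 \right)} - 1} \right)} \left(C{\left(-3 \right)} + 30\right) = 0 \left(0 + 30\right) = 0 \cdot 30 = 0$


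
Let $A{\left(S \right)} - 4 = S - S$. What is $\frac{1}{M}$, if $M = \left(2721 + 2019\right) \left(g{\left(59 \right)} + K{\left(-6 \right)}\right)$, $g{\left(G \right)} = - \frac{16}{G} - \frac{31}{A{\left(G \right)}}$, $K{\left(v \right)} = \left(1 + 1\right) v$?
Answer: $- \frac{59}{5599125} \approx -1.0537 \cdot 10^{-5}$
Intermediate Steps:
$A{\left(S \right)} = 4$ ($A{\left(S \right)} = 4 + \left(S - S\right) = 4 + 0 = 4$)
$K{\left(v \right)} = 2 v$
$g{\left(G \right)} = - \frac{31}{4} - \frac{16}{G}$ ($g{\left(G \right)} = - \frac{16}{G} - \frac{31}{4} = - \frac{31}{4} - \frac{16}{G}$)
$M = - \frac{5599125}{59}$ ($M = \left(2721 + 2019\right) \left(\left(- \frac{31}{4} - \frac{16}{59}\right) + 2 \left(-6\right)\right) = 4740 \left(\left(- \frac{31}{4} - \frac{16}{59}\right) - 12\right) = 4740 \left(- \frac{1893}{236} - 12\right) = 4740 \left(- \frac{4725}{236}\right) = - \frac{5599125}{59} \approx -94900.0$)
$\frac{1}{M} = \frac{1}{- \frac{5599125}{59}} = - \frac{59}{5599125}$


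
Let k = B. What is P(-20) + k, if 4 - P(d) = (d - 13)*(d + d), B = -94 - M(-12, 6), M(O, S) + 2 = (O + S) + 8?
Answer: -1410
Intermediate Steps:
M(O, S) = 6 + O + S (M(O, S) = -2 + ((O + S) + 8) = -2 + (8 + O + S) = 6 + O + S)
B = -94 (B = -94 - (6 - 12 + 6) = -94 - 1*0 = -94 + 0 = -94)
P(d) = 4 - 2*d*(-13 + d) (P(d) = 4 - (d - 13)*(d + d) = 4 - (-13 + d)*2*d = 4 - 2*d*(-13 + d))
k = -94
P(-20) + k = (4 - 2*(-20)² + 26*(-20)) - 94 = (4 - 2*400 - 520) - 94 = (4 - 800 - 520) - 94 = -1316 - 94 = -1410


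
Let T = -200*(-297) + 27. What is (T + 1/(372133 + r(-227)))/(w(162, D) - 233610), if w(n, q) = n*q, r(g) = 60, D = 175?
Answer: -5529578353/19099083795 ≈ -0.28952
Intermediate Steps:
T = 59427 (T = 59400 + 27 = 59427)
(T + 1/(372133 + r(-227)))/(w(162, D) - 233610) = (59427 + 1/(372133 + 60))/(162*175 - 233610) = (59427 + 1/372193)/(28350 - 233610) = (59427 + 1/372193)/(-205260) = (22118313412/372193)*(-1/205260) = -5529578353/19099083795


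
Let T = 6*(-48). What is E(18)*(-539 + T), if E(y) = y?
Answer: -14886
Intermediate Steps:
T = -288
E(18)*(-539 + T) = 18*(-539 - 288) = 18*(-827) = -14886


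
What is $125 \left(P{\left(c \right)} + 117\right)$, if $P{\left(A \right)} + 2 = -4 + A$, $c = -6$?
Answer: $13125$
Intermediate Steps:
$P{\left(A \right)} = -6 + A$ ($P{\left(A \right)} = -2 + \left(-4 + A\right) = -6 + A$)
$125 \left(P{\left(c \right)} + 117\right) = 125 \left(\left(-6 - 6\right) + 117\right) = 125 \left(-12 + 117\right) = 125 \cdot 105 = 13125$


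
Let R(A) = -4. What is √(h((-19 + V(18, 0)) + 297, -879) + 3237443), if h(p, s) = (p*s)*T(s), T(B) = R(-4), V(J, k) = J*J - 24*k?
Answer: 5*√214163 ≈ 2313.9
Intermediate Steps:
V(J, k) = J² - 24*k
T(B) = -4
h(p, s) = -4*p*s (h(p, s) = (p*s)*(-4) = -4*p*s)
√(h((-19 + V(18, 0)) + 297, -879) + 3237443) = √(-4*((-19 + (18² - 24*0)) + 297)*(-879) + 3237443) = √(-4*((-19 + (324 + 0)) + 297)*(-879) + 3237443) = √(-4*((-19 + 324) + 297)*(-879) + 3237443) = √(-4*(305 + 297)*(-879) + 3237443) = √(-4*602*(-879) + 3237443) = √(2116632 + 3237443) = √5354075 = 5*√214163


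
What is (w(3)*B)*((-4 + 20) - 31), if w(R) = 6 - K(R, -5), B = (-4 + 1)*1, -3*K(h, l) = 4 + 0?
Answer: 330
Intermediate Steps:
K(h, l) = -4/3 (K(h, l) = -(4 + 0)/3 = -1/3*4 = -4/3)
B = -3 (B = -3*1 = -3)
w(R) = 22/3 (w(R) = 6 - 1*(-4/3) = 6 + 4/3 = 22/3)
(w(3)*B)*((-4 + 20) - 31) = ((22/3)*(-3))*((-4 + 20) - 31) = -22*(16 - 31) = -22*(-15) = 330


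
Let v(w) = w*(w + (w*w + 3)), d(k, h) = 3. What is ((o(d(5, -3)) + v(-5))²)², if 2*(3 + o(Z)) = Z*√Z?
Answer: 3111067897/16 - 9862971*√3 ≈ 1.7736e+8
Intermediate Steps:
v(w) = w*(3 + w + w²) (v(w) = w*(w + (w² + 3)) = w*(w + (3 + w²)) = w*(3 + w + w²))
o(Z) = -3 + Z^(3/2)/2 (o(Z) = -3 + (Z*√Z)/2 = -3 + Z^(3/2)/2)
((o(d(5, -3)) + v(-5))²)² = (((-3 + 3^(3/2)/2) - 5*(3 - 5 + (-5)²))²)² = (((-3 + (3*√3)/2) - 5*(3 - 5 + 25))²)² = (((-3 + 3*√3/2) - 5*23)²)² = (((-3 + 3*√3/2) - 115)²)² = ((-118 + 3*√3/2)²)² = (-118 + 3*√3/2)⁴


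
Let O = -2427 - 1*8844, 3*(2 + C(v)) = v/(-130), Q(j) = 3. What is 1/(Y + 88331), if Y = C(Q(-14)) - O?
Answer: 130/12947999 ≈ 1.0040e-5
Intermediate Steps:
C(v) = -2 - v/390 (C(v) = -2 + (v/(-130))/3 = -2 + (v*(-1/130))/3 = -2 + (-v/130)/3 = -2 - v/390)
O = -11271 (O = -2427 - 8844 = -11271)
Y = 1464969/130 (Y = (-2 - 1/390*3) - 1*(-11271) = (-2 - 1/130) + 11271 = -261/130 + 11271 = 1464969/130 ≈ 11269.)
1/(Y + 88331) = 1/(1464969/130 + 88331) = 1/(12947999/130) = 130/12947999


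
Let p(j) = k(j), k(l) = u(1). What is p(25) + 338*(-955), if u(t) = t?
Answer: -322789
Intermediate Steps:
k(l) = 1
p(j) = 1
p(25) + 338*(-955) = 1 + 338*(-955) = 1 - 322790 = -322789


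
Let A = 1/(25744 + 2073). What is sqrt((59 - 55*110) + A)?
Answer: 7*I*sqrt(94607119118)/27817 ≈ 77.402*I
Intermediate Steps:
A = 1/27817 ≈ 3.5949e-5
sqrt((59 - 55*110) + A) = sqrt((59 - 55*110) + 1/27817) = sqrt((59 - 6050) + 1/27817) = sqrt(-5991 + 1/27817) = sqrt(-166651646/27817) = 7*I*sqrt(94607119118)/27817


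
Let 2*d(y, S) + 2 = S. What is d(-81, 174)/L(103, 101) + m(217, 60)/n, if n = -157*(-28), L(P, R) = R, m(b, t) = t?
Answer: 96029/110999 ≈ 0.86513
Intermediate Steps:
d(y, S) = -1 + S/2
n = 4396
d(-81, 174)/L(103, 101) + m(217, 60)/n = (-1 + (½)*174)/101 + 60/4396 = (-1 + 87)*(1/101) + 60*(1/4396) = 86*(1/101) + 15/1099 = 86/101 + 15/1099 = 96029/110999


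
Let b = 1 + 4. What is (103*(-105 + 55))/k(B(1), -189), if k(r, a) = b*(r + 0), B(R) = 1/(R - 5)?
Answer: 4120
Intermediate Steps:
b = 5
B(R) = 1/(-5 + R)
k(r, a) = 5*r (k(r, a) = 5*(r + 0) = 5*r)
(103*(-105 + 55))/k(B(1), -189) = (103*(-105 + 55))/((5/(-5 + 1))) = (103*(-50))/((5/(-4))) = -5150/(5*(-¼)) = -5150/(-5/4) = -5150*(-⅘) = 4120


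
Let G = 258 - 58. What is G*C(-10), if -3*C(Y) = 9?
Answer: -600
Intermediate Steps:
C(Y) = -3 (C(Y) = -⅓*9 = -3)
G = 200
G*C(-10) = 200*(-3) = -600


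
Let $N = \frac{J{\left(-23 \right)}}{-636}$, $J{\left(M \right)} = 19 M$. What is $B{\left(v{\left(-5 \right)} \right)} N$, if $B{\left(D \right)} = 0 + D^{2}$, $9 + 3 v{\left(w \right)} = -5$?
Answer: $\frac{21413}{1431} \approx 14.964$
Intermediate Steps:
$v{\left(w \right)} = - \frac{14}{3}$ ($v{\left(w \right)} = -3 + \frac{1}{3} \left(-5\right) = -3 - \frac{5}{3} = - \frac{14}{3}$)
$N = \frac{437}{636}$ ($N = \frac{19 \left(-23\right)}{-636} = \left(-437\right) \left(- \frac{1}{636}\right) = \frac{437}{636} \approx 0.68711$)
$B{\left(D \right)} = D^{2}$
$B{\left(v{\left(-5 \right)} \right)} N = \left(- \frac{14}{3}\right)^{2} \cdot \frac{437}{636} = \frac{196}{9} \cdot \frac{437}{636} = \frac{21413}{1431}$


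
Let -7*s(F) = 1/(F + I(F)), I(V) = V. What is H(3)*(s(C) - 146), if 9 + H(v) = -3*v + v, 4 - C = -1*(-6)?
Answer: 61305/28 ≈ 2189.5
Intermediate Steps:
C = -2 (C = 4 - (-1)*(-6) = 4 - 1*6 = 4 - 6 = -2)
H(v) = -9 - 2*v (H(v) = -9 + (-3*v + v) = -9 - 2*v)
s(F) = -1/(14*F) (s(F) = -1/(7*(F + F)) = -1/(2*F)/7 = -1/(14*F))
H(3)*(s(C) - 146) = (-9 - 2*3)*(-1/14/(-2) - 146) = (-9 - 6)*(-1/14*(-½) - 146) = -15*(1/28 - 146) = -15*(-4087/28) = 61305/28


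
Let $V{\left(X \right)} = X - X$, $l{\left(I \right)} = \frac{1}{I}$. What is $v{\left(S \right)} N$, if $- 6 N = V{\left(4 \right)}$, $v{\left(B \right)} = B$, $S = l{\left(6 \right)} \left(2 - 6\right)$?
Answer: $0$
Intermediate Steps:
$S = - \frac{2}{3}$ ($S = \frac{2 - 6}{6} = \frac{1}{6} \left(-4\right) = - \frac{2}{3} \approx -0.66667$)
$V{\left(X \right)} = 0$
$N = 0$ ($N = \left(- \frac{1}{6}\right) 0 = 0$)
$v{\left(S \right)} N = \left(- \frac{2}{3}\right) 0 = 0$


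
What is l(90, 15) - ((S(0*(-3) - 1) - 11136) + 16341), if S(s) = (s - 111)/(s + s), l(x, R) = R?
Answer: -5246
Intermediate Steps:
S(s) = (-111 + s)/(2*s) (S(s) = (-111 + s)/((2*s)) = (-111 + s)*(1/(2*s)) = (-111 + s)/(2*s))
l(90, 15) - ((S(0*(-3) - 1) - 11136) + 16341) = 15 - (((-111 + (0*(-3) - 1))/(2*(0*(-3) - 1)) - 11136) + 16341) = 15 - (((-111 + (0 - 1))/(2*(0 - 1)) - 11136) + 16341) = 15 - (((½)*(-111 - 1)/(-1) - 11136) + 16341) = 15 - (((½)*(-1)*(-112) - 11136) + 16341) = 15 - ((56 - 11136) + 16341) = 15 - (-11080 + 16341) = 15 - 1*5261 = 15 - 5261 = -5246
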